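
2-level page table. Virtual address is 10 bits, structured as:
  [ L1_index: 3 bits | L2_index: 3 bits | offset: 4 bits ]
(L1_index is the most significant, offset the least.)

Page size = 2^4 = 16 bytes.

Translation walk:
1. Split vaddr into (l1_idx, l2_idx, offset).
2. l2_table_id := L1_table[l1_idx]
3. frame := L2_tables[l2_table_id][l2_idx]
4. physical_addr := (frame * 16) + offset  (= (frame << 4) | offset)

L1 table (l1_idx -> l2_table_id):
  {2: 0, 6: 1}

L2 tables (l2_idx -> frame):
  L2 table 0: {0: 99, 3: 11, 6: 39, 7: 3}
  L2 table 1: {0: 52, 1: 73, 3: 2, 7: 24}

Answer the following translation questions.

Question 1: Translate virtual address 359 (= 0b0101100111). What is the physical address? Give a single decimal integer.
vaddr = 359 = 0b0101100111
Split: l1_idx=2, l2_idx=6, offset=7
L1[2] = 0
L2[0][6] = 39
paddr = 39 * 16 + 7 = 631

Answer: 631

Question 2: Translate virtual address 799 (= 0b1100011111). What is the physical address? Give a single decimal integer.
vaddr = 799 = 0b1100011111
Split: l1_idx=6, l2_idx=1, offset=15
L1[6] = 1
L2[1][1] = 73
paddr = 73 * 16 + 15 = 1183

Answer: 1183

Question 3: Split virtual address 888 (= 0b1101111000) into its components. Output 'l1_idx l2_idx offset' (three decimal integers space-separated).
vaddr = 888 = 0b1101111000
  top 3 bits -> l1_idx = 6
  next 3 bits -> l2_idx = 7
  bottom 4 bits -> offset = 8

Answer: 6 7 8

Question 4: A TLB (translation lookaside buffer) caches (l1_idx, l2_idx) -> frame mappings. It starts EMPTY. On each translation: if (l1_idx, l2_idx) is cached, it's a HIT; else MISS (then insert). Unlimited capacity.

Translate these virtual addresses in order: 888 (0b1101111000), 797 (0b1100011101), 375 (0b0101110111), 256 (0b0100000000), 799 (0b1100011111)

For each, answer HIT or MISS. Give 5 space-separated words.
Answer: MISS MISS MISS MISS HIT

Derivation:
vaddr=888: (6,7) not in TLB -> MISS, insert
vaddr=797: (6,1) not in TLB -> MISS, insert
vaddr=375: (2,7) not in TLB -> MISS, insert
vaddr=256: (2,0) not in TLB -> MISS, insert
vaddr=799: (6,1) in TLB -> HIT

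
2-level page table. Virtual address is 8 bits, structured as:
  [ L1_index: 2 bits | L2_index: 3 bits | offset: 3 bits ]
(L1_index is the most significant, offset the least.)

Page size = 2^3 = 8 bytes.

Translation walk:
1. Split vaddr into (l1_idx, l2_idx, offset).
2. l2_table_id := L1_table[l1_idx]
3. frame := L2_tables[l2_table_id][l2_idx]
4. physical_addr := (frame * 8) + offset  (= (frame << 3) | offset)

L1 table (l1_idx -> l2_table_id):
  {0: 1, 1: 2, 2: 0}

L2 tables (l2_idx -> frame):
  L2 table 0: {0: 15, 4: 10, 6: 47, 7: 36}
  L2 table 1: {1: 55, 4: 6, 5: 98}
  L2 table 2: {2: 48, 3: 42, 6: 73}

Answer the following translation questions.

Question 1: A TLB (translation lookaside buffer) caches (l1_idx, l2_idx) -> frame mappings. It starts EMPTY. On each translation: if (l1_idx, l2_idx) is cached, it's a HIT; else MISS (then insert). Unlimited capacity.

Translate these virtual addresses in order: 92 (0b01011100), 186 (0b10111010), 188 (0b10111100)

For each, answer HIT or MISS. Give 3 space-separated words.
vaddr=92: (1,3) not in TLB -> MISS, insert
vaddr=186: (2,7) not in TLB -> MISS, insert
vaddr=188: (2,7) in TLB -> HIT

Answer: MISS MISS HIT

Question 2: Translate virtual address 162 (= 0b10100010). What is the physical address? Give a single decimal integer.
Answer: 82

Derivation:
vaddr = 162 = 0b10100010
Split: l1_idx=2, l2_idx=4, offset=2
L1[2] = 0
L2[0][4] = 10
paddr = 10 * 8 + 2 = 82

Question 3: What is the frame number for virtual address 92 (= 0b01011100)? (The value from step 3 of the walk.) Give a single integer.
vaddr = 92: l1_idx=1, l2_idx=3
L1[1] = 2; L2[2][3] = 42

Answer: 42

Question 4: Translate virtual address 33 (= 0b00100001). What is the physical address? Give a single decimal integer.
vaddr = 33 = 0b00100001
Split: l1_idx=0, l2_idx=4, offset=1
L1[0] = 1
L2[1][4] = 6
paddr = 6 * 8 + 1 = 49

Answer: 49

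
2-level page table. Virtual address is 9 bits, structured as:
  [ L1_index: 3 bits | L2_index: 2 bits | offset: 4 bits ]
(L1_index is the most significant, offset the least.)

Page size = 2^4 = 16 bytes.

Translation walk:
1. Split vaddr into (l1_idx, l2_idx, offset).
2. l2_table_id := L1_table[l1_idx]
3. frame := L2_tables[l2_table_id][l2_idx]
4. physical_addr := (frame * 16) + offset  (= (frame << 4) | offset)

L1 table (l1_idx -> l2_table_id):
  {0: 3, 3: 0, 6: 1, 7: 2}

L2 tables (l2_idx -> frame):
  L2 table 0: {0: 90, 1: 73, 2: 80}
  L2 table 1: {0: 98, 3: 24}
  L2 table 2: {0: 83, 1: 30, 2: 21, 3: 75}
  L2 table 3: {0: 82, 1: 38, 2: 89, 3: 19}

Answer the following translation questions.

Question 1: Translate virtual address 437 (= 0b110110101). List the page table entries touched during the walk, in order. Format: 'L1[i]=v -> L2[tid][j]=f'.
vaddr = 437 = 0b110110101
Split: l1_idx=6, l2_idx=3, offset=5

Answer: L1[6]=1 -> L2[1][3]=24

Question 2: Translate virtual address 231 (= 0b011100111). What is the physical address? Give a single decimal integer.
vaddr = 231 = 0b011100111
Split: l1_idx=3, l2_idx=2, offset=7
L1[3] = 0
L2[0][2] = 80
paddr = 80 * 16 + 7 = 1287

Answer: 1287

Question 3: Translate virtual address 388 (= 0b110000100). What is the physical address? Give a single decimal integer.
vaddr = 388 = 0b110000100
Split: l1_idx=6, l2_idx=0, offset=4
L1[6] = 1
L2[1][0] = 98
paddr = 98 * 16 + 4 = 1572

Answer: 1572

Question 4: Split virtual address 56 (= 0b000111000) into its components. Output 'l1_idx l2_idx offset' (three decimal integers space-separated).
vaddr = 56 = 0b000111000
  top 3 bits -> l1_idx = 0
  next 2 bits -> l2_idx = 3
  bottom 4 bits -> offset = 8

Answer: 0 3 8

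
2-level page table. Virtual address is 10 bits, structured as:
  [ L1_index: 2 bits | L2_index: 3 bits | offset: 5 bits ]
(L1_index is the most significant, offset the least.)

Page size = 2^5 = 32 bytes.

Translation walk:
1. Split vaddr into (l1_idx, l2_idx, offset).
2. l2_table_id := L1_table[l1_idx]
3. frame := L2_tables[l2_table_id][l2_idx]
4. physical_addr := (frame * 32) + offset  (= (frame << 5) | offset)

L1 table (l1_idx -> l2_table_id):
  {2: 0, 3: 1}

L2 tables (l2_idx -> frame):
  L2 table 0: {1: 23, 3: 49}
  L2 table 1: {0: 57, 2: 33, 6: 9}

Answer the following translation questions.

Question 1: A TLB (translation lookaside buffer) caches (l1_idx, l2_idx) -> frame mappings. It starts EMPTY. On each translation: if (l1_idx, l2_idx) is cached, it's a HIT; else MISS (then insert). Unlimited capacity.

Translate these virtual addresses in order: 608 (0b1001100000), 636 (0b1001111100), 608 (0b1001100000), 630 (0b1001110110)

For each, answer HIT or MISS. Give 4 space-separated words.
Answer: MISS HIT HIT HIT

Derivation:
vaddr=608: (2,3) not in TLB -> MISS, insert
vaddr=636: (2,3) in TLB -> HIT
vaddr=608: (2,3) in TLB -> HIT
vaddr=630: (2,3) in TLB -> HIT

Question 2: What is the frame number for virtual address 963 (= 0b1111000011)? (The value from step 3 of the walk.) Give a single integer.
vaddr = 963: l1_idx=3, l2_idx=6
L1[3] = 1; L2[1][6] = 9

Answer: 9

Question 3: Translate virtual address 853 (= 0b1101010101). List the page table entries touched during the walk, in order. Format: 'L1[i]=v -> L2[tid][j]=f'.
vaddr = 853 = 0b1101010101
Split: l1_idx=3, l2_idx=2, offset=21

Answer: L1[3]=1 -> L2[1][2]=33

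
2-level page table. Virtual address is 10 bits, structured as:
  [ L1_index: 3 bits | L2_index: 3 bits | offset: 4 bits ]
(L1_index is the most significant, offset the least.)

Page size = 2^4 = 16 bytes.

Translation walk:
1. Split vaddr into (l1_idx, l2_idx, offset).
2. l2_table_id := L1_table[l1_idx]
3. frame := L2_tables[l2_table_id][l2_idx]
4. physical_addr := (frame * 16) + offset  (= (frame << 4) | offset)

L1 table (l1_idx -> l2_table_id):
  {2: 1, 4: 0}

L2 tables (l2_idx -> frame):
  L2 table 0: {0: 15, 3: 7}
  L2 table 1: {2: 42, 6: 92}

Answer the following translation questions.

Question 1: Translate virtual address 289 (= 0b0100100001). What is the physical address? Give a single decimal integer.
vaddr = 289 = 0b0100100001
Split: l1_idx=2, l2_idx=2, offset=1
L1[2] = 1
L2[1][2] = 42
paddr = 42 * 16 + 1 = 673

Answer: 673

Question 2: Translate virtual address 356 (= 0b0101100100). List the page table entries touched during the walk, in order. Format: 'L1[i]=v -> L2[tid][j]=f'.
Answer: L1[2]=1 -> L2[1][6]=92

Derivation:
vaddr = 356 = 0b0101100100
Split: l1_idx=2, l2_idx=6, offset=4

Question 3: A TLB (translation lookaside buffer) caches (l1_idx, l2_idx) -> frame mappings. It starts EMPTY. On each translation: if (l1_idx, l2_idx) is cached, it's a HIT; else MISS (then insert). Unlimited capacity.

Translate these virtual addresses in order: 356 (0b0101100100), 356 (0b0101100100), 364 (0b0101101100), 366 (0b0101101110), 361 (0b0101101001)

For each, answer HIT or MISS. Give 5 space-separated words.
vaddr=356: (2,6) not in TLB -> MISS, insert
vaddr=356: (2,6) in TLB -> HIT
vaddr=364: (2,6) in TLB -> HIT
vaddr=366: (2,6) in TLB -> HIT
vaddr=361: (2,6) in TLB -> HIT

Answer: MISS HIT HIT HIT HIT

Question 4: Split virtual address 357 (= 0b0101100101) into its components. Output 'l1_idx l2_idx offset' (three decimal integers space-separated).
vaddr = 357 = 0b0101100101
  top 3 bits -> l1_idx = 2
  next 3 bits -> l2_idx = 6
  bottom 4 bits -> offset = 5

Answer: 2 6 5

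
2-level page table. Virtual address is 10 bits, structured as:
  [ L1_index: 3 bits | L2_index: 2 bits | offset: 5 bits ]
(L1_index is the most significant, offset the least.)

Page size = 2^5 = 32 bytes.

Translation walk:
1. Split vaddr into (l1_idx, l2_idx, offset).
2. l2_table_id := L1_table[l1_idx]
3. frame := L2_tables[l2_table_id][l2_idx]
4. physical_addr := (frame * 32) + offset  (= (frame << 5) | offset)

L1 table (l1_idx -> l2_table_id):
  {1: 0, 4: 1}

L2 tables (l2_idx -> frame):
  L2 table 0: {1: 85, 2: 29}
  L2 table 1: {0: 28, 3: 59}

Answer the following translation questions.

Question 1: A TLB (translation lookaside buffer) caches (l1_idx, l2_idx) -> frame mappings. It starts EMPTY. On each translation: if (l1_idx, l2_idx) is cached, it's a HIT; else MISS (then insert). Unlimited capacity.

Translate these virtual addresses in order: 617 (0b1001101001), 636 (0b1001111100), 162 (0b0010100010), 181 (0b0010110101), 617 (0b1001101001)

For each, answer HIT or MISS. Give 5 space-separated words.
vaddr=617: (4,3) not in TLB -> MISS, insert
vaddr=636: (4,3) in TLB -> HIT
vaddr=162: (1,1) not in TLB -> MISS, insert
vaddr=181: (1,1) in TLB -> HIT
vaddr=617: (4,3) in TLB -> HIT

Answer: MISS HIT MISS HIT HIT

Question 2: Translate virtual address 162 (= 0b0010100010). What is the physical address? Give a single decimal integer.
vaddr = 162 = 0b0010100010
Split: l1_idx=1, l2_idx=1, offset=2
L1[1] = 0
L2[0][1] = 85
paddr = 85 * 32 + 2 = 2722

Answer: 2722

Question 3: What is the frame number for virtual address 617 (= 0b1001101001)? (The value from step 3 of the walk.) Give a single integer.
Answer: 59

Derivation:
vaddr = 617: l1_idx=4, l2_idx=3
L1[4] = 1; L2[1][3] = 59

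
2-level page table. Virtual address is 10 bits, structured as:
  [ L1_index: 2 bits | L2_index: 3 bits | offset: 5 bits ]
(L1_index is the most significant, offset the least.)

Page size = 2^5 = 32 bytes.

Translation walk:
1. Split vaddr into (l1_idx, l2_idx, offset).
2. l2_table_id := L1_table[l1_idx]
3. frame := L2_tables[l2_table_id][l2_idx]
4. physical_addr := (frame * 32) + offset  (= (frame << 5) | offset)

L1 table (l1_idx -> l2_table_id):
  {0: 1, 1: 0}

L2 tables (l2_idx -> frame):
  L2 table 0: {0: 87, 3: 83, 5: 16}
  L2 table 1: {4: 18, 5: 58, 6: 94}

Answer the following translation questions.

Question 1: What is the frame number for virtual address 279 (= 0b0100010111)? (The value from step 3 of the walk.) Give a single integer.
Answer: 87

Derivation:
vaddr = 279: l1_idx=1, l2_idx=0
L1[1] = 0; L2[0][0] = 87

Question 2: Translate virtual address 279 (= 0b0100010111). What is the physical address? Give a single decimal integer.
Answer: 2807

Derivation:
vaddr = 279 = 0b0100010111
Split: l1_idx=1, l2_idx=0, offset=23
L1[1] = 0
L2[0][0] = 87
paddr = 87 * 32 + 23 = 2807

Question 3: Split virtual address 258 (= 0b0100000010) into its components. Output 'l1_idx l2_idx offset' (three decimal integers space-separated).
vaddr = 258 = 0b0100000010
  top 2 bits -> l1_idx = 1
  next 3 bits -> l2_idx = 0
  bottom 5 bits -> offset = 2

Answer: 1 0 2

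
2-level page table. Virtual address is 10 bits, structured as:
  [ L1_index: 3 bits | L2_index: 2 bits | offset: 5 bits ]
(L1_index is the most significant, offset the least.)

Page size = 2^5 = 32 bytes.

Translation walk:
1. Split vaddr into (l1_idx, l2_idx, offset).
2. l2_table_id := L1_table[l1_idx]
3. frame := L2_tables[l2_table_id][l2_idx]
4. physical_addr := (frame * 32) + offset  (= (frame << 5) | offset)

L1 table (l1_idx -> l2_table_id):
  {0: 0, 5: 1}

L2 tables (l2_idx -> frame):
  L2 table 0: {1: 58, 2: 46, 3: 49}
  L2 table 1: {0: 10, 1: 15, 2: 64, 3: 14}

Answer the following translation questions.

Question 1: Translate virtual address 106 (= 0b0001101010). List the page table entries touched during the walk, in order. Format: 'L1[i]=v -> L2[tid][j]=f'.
vaddr = 106 = 0b0001101010
Split: l1_idx=0, l2_idx=3, offset=10

Answer: L1[0]=0 -> L2[0][3]=49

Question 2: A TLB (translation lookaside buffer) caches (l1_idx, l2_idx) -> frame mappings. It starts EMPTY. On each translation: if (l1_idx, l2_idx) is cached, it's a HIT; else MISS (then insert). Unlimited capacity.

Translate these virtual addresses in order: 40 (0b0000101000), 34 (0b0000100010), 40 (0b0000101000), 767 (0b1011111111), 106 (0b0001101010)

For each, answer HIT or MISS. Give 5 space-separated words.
vaddr=40: (0,1) not in TLB -> MISS, insert
vaddr=34: (0,1) in TLB -> HIT
vaddr=40: (0,1) in TLB -> HIT
vaddr=767: (5,3) not in TLB -> MISS, insert
vaddr=106: (0,3) not in TLB -> MISS, insert

Answer: MISS HIT HIT MISS MISS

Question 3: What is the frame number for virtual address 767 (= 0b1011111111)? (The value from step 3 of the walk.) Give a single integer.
Answer: 14

Derivation:
vaddr = 767: l1_idx=5, l2_idx=3
L1[5] = 1; L2[1][3] = 14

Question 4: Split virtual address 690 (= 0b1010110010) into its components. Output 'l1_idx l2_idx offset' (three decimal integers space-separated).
vaddr = 690 = 0b1010110010
  top 3 bits -> l1_idx = 5
  next 2 bits -> l2_idx = 1
  bottom 5 bits -> offset = 18

Answer: 5 1 18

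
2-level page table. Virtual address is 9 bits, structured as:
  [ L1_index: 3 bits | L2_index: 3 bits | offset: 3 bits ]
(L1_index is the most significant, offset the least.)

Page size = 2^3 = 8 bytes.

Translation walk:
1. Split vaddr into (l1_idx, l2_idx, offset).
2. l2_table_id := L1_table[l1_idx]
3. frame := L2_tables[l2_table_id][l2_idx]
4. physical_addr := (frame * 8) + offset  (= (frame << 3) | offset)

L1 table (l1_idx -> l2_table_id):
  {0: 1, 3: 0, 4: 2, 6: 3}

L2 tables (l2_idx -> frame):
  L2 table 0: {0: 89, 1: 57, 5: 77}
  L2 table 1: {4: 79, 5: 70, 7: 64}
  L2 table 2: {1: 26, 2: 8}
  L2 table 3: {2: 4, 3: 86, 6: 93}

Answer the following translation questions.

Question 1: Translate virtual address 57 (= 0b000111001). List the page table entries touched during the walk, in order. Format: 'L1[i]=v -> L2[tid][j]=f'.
Answer: L1[0]=1 -> L2[1][7]=64

Derivation:
vaddr = 57 = 0b000111001
Split: l1_idx=0, l2_idx=7, offset=1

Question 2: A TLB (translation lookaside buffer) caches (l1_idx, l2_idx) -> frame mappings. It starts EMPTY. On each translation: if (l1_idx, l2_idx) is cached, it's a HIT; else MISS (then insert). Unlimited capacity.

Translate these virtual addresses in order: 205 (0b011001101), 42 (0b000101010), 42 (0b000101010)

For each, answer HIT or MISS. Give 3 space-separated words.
Answer: MISS MISS HIT

Derivation:
vaddr=205: (3,1) not in TLB -> MISS, insert
vaddr=42: (0,5) not in TLB -> MISS, insert
vaddr=42: (0,5) in TLB -> HIT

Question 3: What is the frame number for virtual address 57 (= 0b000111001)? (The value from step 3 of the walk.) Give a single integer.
vaddr = 57: l1_idx=0, l2_idx=7
L1[0] = 1; L2[1][7] = 64

Answer: 64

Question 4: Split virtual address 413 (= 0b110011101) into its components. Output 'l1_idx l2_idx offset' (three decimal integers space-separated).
vaddr = 413 = 0b110011101
  top 3 bits -> l1_idx = 6
  next 3 bits -> l2_idx = 3
  bottom 3 bits -> offset = 5

Answer: 6 3 5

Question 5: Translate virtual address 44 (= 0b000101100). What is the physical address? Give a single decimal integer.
Answer: 564

Derivation:
vaddr = 44 = 0b000101100
Split: l1_idx=0, l2_idx=5, offset=4
L1[0] = 1
L2[1][5] = 70
paddr = 70 * 8 + 4 = 564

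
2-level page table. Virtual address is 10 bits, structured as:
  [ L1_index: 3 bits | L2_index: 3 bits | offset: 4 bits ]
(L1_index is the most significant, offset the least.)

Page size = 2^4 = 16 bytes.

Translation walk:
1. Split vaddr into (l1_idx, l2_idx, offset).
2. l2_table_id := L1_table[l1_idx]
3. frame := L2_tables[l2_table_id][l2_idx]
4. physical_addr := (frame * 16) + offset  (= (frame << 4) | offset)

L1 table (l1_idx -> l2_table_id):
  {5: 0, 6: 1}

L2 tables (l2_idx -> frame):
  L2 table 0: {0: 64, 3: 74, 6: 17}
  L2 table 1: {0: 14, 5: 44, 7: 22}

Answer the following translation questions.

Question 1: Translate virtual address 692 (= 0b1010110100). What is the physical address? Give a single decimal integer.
Answer: 1188

Derivation:
vaddr = 692 = 0b1010110100
Split: l1_idx=5, l2_idx=3, offset=4
L1[5] = 0
L2[0][3] = 74
paddr = 74 * 16 + 4 = 1188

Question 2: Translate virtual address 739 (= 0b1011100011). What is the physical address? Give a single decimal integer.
vaddr = 739 = 0b1011100011
Split: l1_idx=5, l2_idx=6, offset=3
L1[5] = 0
L2[0][6] = 17
paddr = 17 * 16 + 3 = 275

Answer: 275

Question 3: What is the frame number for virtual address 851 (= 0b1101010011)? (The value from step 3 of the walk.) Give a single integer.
Answer: 44

Derivation:
vaddr = 851: l1_idx=6, l2_idx=5
L1[6] = 1; L2[1][5] = 44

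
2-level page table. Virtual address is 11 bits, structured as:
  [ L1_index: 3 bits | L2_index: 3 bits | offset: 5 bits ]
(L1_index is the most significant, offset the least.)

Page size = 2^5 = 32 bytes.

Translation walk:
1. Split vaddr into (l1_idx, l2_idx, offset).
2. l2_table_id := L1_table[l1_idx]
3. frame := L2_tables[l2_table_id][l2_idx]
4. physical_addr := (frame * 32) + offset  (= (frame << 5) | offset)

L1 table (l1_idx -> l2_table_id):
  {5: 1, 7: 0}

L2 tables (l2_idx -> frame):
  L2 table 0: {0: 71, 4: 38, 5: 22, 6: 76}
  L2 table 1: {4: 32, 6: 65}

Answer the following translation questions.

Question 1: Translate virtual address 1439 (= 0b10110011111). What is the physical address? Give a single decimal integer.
Answer: 1055

Derivation:
vaddr = 1439 = 0b10110011111
Split: l1_idx=5, l2_idx=4, offset=31
L1[5] = 1
L2[1][4] = 32
paddr = 32 * 32 + 31 = 1055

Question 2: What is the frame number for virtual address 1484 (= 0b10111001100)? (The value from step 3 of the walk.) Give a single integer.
vaddr = 1484: l1_idx=5, l2_idx=6
L1[5] = 1; L2[1][6] = 65

Answer: 65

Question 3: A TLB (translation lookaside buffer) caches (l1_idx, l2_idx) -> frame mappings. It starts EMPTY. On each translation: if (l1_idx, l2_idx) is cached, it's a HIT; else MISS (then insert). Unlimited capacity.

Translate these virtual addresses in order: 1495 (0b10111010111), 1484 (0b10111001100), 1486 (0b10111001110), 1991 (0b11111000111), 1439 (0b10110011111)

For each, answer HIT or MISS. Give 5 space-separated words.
vaddr=1495: (5,6) not in TLB -> MISS, insert
vaddr=1484: (5,6) in TLB -> HIT
vaddr=1486: (5,6) in TLB -> HIT
vaddr=1991: (7,6) not in TLB -> MISS, insert
vaddr=1439: (5,4) not in TLB -> MISS, insert

Answer: MISS HIT HIT MISS MISS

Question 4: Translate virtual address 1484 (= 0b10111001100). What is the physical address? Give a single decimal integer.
vaddr = 1484 = 0b10111001100
Split: l1_idx=5, l2_idx=6, offset=12
L1[5] = 1
L2[1][6] = 65
paddr = 65 * 32 + 12 = 2092

Answer: 2092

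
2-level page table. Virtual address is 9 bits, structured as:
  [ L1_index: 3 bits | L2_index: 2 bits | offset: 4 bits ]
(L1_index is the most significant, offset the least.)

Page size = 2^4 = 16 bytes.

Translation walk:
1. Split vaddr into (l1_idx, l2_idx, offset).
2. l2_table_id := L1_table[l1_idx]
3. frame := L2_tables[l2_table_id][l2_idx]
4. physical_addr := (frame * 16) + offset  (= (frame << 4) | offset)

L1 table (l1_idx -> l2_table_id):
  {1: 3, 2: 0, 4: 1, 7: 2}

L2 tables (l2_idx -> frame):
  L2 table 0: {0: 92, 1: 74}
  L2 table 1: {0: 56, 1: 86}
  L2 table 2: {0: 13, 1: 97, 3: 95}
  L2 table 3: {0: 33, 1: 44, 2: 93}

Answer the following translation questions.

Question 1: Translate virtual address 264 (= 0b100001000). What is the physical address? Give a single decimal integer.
vaddr = 264 = 0b100001000
Split: l1_idx=4, l2_idx=0, offset=8
L1[4] = 1
L2[1][0] = 56
paddr = 56 * 16 + 8 = 904

Answer: 904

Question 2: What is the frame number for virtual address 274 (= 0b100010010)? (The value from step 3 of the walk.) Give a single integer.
vaddr = 274: l1_idx=4, l2_idx=1
L1[4] = 1; L2[1][1] = 86

Answer: 86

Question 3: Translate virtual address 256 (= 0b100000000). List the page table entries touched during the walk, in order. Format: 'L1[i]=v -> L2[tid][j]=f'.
Answer: L1[4]=1 -> L2[1][0]=56

Derivation:
vaddr = 256 = 0b100000000
Split: l1_idx=4, l2_idx=0, offset=0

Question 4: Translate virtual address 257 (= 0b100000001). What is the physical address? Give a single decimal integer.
vaddr = 257 = 0b100000001
Split: l1_idx=4, l2_idx=0, offset=1
L1[4] = 1
L2[1][0] = 56
paddr = 56 * 16 + 1 = 897

Answer: 897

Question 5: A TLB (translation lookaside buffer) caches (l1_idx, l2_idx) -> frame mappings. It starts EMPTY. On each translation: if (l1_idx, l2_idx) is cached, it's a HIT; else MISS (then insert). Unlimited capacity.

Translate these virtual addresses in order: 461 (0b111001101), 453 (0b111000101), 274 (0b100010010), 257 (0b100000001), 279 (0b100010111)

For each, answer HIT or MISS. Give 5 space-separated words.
Answer: MISS HIT MISS MISS HIT

Derivation:
vaddr=461: (7,0) not in TLB -> MISS, insert
vaddr=453: (7,0) in TLB -> HIT
vaddr=274: (4,1) not in TLB -> MISS, insert
vaddr=257: (4,0) not in TLB -> MISS, insert
vaddr=279: (4,1) in TLB -> HIT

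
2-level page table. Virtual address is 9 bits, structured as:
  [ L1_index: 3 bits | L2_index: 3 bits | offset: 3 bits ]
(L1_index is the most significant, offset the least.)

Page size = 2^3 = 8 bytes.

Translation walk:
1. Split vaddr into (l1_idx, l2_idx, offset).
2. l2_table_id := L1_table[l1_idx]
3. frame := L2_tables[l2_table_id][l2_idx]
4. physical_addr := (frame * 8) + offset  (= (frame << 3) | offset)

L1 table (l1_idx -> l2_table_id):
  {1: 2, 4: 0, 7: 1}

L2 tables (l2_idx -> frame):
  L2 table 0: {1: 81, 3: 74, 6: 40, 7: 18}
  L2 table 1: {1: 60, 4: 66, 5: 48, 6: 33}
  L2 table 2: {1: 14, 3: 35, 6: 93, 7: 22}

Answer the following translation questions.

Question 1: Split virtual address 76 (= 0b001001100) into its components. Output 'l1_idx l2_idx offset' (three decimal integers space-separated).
vaddr = 76 = 0b001001100
  top 3 bits -> l1_idx = 1
  next 3 bits -> l2_idx = 1
  bottom 3 bits -> offset = 4

Answer: 1 1 4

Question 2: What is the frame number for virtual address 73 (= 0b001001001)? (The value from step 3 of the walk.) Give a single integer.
vaddr = 73: l1_idx=1, l2_idx=1
L1[1] = 2; L2[2][1] = 14

Answer: 14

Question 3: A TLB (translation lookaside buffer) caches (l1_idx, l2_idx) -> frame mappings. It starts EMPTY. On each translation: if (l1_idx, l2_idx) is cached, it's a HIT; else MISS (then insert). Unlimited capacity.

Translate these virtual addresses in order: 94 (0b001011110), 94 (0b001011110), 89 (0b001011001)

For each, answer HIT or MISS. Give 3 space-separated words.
vaddr=94: (1,3) not in TLB -> MISS, insert
vaddr=94: (1,3) in TLB -> HIT
vaddr=89: (1,3) in TLB -> HIT

Answer: MISS HIT HIT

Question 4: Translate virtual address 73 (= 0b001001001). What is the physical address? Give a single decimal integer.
vaddr = 73 = 0b001001001
Split: l1_idx=1, l2_idx=1, offset=1
L1[1] = 2
L2[2][1] = 14
paddr = 14 * 8 + 1 = 113

Answer: 113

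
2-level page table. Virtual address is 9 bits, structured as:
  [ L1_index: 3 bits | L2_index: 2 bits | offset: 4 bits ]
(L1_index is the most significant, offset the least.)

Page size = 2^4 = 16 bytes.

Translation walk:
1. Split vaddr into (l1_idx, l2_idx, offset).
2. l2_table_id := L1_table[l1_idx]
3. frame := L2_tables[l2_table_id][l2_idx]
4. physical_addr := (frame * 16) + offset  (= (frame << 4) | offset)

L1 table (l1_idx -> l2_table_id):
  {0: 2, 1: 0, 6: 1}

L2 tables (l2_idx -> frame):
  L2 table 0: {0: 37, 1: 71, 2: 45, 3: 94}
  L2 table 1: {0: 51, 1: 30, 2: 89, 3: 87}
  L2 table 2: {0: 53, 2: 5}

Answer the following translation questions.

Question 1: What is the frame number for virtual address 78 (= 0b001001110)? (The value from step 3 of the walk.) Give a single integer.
Answer: 37

Derivation:
vaddr = 78: l1_idx=1, l2_idx=0
L1[1] = 0; L2[0][0] = 37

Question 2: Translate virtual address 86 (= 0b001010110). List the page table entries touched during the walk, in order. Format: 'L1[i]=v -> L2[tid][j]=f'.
Answer: L1[1]=0 -> L2[0][1]=71

Derivation:
vaddr = 86 = 0b001010110
Split: l1_idx=1, l2_idx=1, offset=6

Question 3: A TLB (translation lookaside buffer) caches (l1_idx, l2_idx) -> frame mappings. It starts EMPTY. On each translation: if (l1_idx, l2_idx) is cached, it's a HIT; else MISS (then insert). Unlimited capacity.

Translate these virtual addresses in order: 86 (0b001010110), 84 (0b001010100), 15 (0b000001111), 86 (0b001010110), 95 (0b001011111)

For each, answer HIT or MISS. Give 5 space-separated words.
vaddr=86: (1,1) not in TLB -> MISS, insert
vaddr=84: (1,1) in TLB -> HIT
vaddr=15: (0,0) not in TLB -> MISS, insert
vaddr=86: (1,1) in TLB -> HIT
vaddr=95: (1,1) in TLB -> HIT

Answer: MISS HIT MISS HIT HIT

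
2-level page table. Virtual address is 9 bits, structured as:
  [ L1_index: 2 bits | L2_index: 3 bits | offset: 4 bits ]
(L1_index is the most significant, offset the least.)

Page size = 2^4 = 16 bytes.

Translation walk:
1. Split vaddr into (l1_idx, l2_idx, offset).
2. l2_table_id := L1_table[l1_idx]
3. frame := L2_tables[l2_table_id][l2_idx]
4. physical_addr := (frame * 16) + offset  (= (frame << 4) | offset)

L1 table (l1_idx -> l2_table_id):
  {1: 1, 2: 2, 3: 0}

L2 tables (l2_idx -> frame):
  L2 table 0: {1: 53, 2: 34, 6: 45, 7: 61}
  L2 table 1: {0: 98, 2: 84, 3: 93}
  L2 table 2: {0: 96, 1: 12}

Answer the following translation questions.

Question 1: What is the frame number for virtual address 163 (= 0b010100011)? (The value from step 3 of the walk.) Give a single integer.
Answer: 84

Derivation:
vaddr = 163: l1_idx=1, l2_idx=2
L1[1] = 1; L2[1][2] = 84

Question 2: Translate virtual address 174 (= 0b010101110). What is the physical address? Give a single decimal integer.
vaddr = 174 = 0b010101110
Split: l1_idx=1, l2_idx=2, offset=14
L1[1] = 1
L2[1][2] = 84
paddr = 84 * 16 + 14 = 1358

Answer: 1358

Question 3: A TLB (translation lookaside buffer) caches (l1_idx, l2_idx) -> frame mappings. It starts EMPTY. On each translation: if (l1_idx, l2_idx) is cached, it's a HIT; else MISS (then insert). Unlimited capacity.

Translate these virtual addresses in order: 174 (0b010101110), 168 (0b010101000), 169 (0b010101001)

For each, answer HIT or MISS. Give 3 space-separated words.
vaddr=174: (1,2) not in TLB -> MISS, insert
vaddr=168: (1,2) in TLB -> HIT
vaddr=169: (1,2) in TLB -> HIT

Answer: MISS HIT HIT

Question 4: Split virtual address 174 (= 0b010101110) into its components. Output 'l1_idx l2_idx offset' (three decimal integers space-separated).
vaddr = 174 = 0b010101110
  top 2 bits -> l1_idx = 1
  next 3 bits -> l2_idx = 2
  bottom 4 bits -> offset = 14

Answer: 1 2 14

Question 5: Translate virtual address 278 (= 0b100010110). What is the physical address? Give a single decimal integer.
vaddr = 278 = 0b100010110
Split: l1_idx=2, l2_idx=1, offset=6
L1[2] = 2
L2[2][1] = 12
paddr = 12 * 16 + 6 = 198

Answer: 198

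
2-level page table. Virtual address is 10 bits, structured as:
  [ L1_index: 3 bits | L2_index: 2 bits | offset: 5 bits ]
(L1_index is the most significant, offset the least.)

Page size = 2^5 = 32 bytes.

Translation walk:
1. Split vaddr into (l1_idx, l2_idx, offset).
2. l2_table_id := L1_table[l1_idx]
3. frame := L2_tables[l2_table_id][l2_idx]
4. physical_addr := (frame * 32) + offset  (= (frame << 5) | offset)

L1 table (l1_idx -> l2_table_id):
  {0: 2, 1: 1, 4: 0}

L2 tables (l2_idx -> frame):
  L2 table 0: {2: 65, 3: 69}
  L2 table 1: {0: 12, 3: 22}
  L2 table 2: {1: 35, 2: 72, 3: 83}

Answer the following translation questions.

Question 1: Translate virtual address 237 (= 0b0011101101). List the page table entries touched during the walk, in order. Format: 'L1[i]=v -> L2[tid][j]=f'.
Answer: L1[1]=1 -> L2[1][3]=22

Derivation:
vaddr = 237 = 0b0011101101
Split: l1_idx=1, l2_idx=3, offset=13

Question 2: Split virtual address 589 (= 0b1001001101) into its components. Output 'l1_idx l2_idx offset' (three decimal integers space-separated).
Answer: 4 2 13

Derivation:
vaddr = 589 = 0b1001001101
  top 3 bits -> l1_idx = 4
  next 2 bits -> l2_idx = 2
  bottom 5 bits -> offset = 13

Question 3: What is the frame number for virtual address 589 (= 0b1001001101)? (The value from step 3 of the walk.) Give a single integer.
Answer: 65

Derivation:
vaddr = 589: l1_idx=4, l2_idx=2
L1[4] = 0; L2[0][2] = 65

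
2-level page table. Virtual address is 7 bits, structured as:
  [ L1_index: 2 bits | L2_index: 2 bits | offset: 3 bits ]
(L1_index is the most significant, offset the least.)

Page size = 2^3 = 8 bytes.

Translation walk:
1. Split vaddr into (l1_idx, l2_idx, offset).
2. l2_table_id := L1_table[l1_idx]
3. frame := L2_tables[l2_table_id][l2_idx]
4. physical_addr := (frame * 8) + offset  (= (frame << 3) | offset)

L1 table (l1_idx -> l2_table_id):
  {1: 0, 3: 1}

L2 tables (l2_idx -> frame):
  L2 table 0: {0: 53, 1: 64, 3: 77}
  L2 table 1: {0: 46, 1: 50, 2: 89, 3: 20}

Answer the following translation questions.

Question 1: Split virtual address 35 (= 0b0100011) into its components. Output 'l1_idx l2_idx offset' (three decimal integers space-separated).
Answer: 1 0 3

Derivation:
vaddr = 35 = 0b0100011
  top 2 bits -> l1_idx = 1
  next 2 bits -> l2_idx = 0
  bottom 3 bits -> offset = 3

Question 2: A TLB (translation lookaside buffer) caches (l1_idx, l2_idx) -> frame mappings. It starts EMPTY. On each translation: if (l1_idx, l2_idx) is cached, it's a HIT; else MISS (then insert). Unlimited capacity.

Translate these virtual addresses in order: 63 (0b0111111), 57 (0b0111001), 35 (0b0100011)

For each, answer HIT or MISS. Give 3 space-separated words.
vaddr=63: (1,3) not in TLB -> MISS, insert
vaddr=57: (1,3) in TLB -> HIT
vaddr=35: (1,0) not in TLB -> MISS, insert

Answer: MISS HIT MISS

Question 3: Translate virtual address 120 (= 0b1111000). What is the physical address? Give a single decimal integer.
vaddr = 120 = 0b1111000
Split: l1_idx=3, l2_idx=3, offset=0
L1[3] = 1
L2[1][3] = 20
paddr = 20 * 8 + 0 = 160

Answer: 160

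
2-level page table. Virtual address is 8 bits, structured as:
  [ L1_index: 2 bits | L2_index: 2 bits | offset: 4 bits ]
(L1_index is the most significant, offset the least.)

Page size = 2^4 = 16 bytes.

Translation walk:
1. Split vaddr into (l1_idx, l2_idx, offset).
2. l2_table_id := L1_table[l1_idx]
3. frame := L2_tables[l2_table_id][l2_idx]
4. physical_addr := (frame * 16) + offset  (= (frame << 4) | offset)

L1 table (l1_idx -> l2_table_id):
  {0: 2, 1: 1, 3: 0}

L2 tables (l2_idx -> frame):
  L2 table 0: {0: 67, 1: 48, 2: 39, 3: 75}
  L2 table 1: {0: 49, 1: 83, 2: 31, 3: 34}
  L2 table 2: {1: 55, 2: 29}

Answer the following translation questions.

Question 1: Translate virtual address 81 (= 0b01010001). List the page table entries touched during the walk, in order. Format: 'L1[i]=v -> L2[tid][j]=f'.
Answer: L1[1]=1 -> L2[1][1]=83

Derivation:
vaddr = 81 = 0b01010001
Split: l1_idx=1, l2_idx=1, offset=1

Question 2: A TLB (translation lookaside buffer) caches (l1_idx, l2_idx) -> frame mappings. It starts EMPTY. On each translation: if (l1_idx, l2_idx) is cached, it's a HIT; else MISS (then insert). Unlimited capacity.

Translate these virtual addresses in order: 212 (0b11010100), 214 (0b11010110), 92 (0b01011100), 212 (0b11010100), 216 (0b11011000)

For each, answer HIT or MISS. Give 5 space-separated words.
Answer: MISS HIT MISS HIT HIT

Derivation:
vaddr=212: (3,1) not in TLB -> MISS, insert
vaddr=214: (3,1) in TLB -> HIT
vaddr=92: (1,1) not in TLB -> MISS, insert
vaddr=212: (3,1) in TLB -> HIT
vaddr=216: (3,1) in TLB -> HIT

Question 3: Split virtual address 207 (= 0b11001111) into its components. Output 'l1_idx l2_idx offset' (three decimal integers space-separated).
Answer: 3 0 15

Derivation:
vaddr = 207 = 0b11001111
  top 2 bits -> l1_idx = 3
  next 2 bits -> l2_idx = 0
  bottom 4 bits -> offset = 15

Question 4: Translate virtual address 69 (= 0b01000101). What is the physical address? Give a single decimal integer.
vaddr = 69 = 0b01000101
Split: l1_idx=1, l2_idx=0, offset=5
L1[1] = 1
L2[1][0] = 49
paddr = 49 * 16 + 5 = 789

Answer: 789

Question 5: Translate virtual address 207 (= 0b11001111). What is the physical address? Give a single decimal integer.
vaddr = 207 = 0b11001111
Split: l1_idx=3, l2_idx=0, offset=15
L1[3] = 0
L2[0][0] = 67
paddr = 67 * 16 + 15 = 1087

Answer: 1087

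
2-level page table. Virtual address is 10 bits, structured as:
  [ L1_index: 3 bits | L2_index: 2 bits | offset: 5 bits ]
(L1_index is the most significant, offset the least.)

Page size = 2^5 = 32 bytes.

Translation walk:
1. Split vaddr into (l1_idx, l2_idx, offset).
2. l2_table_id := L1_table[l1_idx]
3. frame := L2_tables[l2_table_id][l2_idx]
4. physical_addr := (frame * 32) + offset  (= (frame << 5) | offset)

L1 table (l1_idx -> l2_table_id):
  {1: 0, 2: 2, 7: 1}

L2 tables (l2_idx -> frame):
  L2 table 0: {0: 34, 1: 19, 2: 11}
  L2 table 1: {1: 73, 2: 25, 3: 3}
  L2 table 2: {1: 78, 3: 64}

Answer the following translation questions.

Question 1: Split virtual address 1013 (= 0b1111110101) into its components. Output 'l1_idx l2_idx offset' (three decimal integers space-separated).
vaddr = 1013 = 0b1111110101
  top 3 bits -> l1_idx = 7
  next 2 bits -> l2_idx = 3
  bottom 5 bits -> offset = 21

Answer: 7 3 21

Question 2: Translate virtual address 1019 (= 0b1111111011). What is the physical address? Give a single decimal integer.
Answer: 123

Derivation:
vaddr = 1019 = 0b1111111011
Split: l1_idx=7, l2_idx=3, offset=27
L1[7] = 1
L2[1][3] = 3
paddr = 3 * 32 + 27 = 123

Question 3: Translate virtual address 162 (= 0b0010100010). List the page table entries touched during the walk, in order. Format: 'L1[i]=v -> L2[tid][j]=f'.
vaddr = 162 = 0b0010100010
Split: l1_idx=1, l2_idx=1, offset=2

Answer: L1[1]=0 -> L2[0][1]=19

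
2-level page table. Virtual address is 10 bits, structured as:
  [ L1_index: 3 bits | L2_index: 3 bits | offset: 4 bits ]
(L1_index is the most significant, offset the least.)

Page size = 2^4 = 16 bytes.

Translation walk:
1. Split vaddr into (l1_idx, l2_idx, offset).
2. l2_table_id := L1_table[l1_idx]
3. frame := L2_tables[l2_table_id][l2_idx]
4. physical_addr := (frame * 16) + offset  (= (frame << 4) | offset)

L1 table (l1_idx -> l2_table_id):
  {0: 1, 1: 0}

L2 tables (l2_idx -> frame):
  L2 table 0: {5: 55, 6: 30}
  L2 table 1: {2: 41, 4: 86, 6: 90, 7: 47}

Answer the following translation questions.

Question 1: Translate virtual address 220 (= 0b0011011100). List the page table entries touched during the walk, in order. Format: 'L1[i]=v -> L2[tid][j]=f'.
Answer: L1[1]=0 -> L2[0][5]=55

Derivation:
vaddr = 220 = 0b0011011100
Split: l1_idx=1, l2_idx=5, offset=12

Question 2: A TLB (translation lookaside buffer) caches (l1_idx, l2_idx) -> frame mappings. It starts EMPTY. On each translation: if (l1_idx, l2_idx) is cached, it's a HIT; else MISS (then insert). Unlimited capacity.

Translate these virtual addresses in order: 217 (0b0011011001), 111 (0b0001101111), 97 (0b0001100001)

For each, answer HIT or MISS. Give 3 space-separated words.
vaddr=217: (1,5) not in TLB -> MISS, insert
vaddr=111: (0,6) not in TLB -> MISS, insert
vaddr=97: (0,6) in TLB -> HIT

Answer: MISS MISS HIT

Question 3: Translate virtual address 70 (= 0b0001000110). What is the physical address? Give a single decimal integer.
vaddr = 70 = 0b0001000110
Split: l1_idx=0, l2_idx=4, offset=6
L1[0] = 1
L2[1][4] = 86
paddr = 86 * 16 + 6 = 1382

Answer: 1382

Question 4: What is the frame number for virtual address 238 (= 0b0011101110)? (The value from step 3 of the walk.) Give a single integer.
Answer: 30

Derivation:
vaddr = 238: l1_idx=1, l2_idx=6
L1[1] = 0; L2[0][6] = 30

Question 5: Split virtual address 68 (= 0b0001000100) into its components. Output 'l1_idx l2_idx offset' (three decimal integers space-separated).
vaddr = 68 = 0b0001000100
  top 3 bits -> l1_idx = 0
  next 3 bits -> l2_idx = 4
  bottom 4 bits -> offset = 4

Answer: 0 4 4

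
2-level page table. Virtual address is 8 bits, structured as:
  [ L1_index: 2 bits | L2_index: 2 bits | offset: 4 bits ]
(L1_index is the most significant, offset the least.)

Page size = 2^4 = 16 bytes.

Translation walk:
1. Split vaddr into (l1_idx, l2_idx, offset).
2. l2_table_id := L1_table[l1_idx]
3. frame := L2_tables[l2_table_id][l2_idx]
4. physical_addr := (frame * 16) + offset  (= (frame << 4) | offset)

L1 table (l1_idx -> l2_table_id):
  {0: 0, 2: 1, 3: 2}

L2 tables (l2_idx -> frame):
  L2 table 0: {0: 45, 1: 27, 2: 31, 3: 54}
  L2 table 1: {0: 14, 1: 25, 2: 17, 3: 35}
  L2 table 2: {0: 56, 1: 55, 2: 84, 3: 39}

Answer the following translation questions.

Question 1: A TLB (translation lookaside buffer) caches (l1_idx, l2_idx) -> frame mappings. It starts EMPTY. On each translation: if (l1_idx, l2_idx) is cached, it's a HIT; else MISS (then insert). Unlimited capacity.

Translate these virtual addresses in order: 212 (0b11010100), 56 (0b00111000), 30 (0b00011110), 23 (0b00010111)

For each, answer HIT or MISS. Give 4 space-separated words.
Answer: MISS MISS MISS HIT

Derivation:
vaddr=212: (3,1) not in TLB -> MISS, insert
vaddr=56: (0,3) not in TLB -> MISS, insert
vaddr=30: (0,1) not in TLB -> MISS, insert
vaddr=23: (0,1) in TLB -> HIT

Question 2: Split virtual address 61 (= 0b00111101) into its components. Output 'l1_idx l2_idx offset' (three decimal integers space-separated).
Answer: 0 3 13

Derivation:
vaddr = 61 = 0b00111101
  top 2 bits -> l1_idx = 0
  next 2 bits -> l2_idx = 3
  bottom 4 bits -> offset = 13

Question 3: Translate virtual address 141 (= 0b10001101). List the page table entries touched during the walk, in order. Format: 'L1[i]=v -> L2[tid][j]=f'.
Answer: L1[2]=1 -> L2[1][0]=14

Derivation:
vaddr = 141 = 0b10001101
Split: l1_idx=2, l2_idx=0, offset=13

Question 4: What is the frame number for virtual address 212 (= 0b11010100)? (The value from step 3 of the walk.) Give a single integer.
Answer: 55

Derivation:
vaddr = 212: l1_idx=3, l2_idx=1
L1[3] = 2; L2[2][1] = 55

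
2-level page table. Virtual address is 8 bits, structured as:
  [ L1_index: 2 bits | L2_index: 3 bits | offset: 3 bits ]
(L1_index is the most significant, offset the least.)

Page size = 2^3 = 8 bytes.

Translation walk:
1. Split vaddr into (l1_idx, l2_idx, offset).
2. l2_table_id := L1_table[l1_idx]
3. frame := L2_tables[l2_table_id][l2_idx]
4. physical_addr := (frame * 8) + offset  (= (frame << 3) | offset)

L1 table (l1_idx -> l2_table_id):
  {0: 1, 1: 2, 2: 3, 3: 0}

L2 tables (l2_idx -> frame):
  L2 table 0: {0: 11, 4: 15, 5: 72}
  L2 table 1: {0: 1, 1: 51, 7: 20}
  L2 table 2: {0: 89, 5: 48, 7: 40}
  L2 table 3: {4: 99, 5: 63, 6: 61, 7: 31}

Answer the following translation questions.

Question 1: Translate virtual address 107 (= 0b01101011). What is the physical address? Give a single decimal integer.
Answer: 387

Derivation:
vaddr = 107 = 0b01101011
Split: l1_idx=1, l2_idx=5, offset=3
L1[1] = 2
L2[2][5] = 48
paddr = 48 * 8 + 3 = 387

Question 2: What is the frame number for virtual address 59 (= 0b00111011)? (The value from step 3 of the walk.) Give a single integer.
vaddr = 59: l1_idx=0, l2_idx=7
L1[0] = 1; L2[1][7] = 20

Answer: 20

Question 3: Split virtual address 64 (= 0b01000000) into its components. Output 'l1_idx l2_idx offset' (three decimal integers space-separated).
Answer: 1 0 0

Derivation:
vaddr = 64 = 0b01000000
  top 2 bits -> l1_idx = 1
  next 3 bits -> l2_idx = 0
  bottom 3 bits -> offset = 0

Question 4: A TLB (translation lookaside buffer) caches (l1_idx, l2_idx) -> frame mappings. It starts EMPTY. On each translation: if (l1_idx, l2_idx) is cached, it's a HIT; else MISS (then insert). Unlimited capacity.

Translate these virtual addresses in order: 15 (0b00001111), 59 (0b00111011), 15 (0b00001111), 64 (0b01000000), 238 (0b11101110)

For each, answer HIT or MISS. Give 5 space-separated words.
vaddr=15: (0,1) not in TLB -> MISS, insert
vaddr=59: (0,7) not in TLB -> MISS, insert
vaddr=15: (0,1) in TLB -> HIT
vaddr=64: (1,0) not in TLB -> MISS, insert
vaddr=238: (3,5) not in TLB -> MISS, insert

Answer: MISS MISS HIT MISS MISS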